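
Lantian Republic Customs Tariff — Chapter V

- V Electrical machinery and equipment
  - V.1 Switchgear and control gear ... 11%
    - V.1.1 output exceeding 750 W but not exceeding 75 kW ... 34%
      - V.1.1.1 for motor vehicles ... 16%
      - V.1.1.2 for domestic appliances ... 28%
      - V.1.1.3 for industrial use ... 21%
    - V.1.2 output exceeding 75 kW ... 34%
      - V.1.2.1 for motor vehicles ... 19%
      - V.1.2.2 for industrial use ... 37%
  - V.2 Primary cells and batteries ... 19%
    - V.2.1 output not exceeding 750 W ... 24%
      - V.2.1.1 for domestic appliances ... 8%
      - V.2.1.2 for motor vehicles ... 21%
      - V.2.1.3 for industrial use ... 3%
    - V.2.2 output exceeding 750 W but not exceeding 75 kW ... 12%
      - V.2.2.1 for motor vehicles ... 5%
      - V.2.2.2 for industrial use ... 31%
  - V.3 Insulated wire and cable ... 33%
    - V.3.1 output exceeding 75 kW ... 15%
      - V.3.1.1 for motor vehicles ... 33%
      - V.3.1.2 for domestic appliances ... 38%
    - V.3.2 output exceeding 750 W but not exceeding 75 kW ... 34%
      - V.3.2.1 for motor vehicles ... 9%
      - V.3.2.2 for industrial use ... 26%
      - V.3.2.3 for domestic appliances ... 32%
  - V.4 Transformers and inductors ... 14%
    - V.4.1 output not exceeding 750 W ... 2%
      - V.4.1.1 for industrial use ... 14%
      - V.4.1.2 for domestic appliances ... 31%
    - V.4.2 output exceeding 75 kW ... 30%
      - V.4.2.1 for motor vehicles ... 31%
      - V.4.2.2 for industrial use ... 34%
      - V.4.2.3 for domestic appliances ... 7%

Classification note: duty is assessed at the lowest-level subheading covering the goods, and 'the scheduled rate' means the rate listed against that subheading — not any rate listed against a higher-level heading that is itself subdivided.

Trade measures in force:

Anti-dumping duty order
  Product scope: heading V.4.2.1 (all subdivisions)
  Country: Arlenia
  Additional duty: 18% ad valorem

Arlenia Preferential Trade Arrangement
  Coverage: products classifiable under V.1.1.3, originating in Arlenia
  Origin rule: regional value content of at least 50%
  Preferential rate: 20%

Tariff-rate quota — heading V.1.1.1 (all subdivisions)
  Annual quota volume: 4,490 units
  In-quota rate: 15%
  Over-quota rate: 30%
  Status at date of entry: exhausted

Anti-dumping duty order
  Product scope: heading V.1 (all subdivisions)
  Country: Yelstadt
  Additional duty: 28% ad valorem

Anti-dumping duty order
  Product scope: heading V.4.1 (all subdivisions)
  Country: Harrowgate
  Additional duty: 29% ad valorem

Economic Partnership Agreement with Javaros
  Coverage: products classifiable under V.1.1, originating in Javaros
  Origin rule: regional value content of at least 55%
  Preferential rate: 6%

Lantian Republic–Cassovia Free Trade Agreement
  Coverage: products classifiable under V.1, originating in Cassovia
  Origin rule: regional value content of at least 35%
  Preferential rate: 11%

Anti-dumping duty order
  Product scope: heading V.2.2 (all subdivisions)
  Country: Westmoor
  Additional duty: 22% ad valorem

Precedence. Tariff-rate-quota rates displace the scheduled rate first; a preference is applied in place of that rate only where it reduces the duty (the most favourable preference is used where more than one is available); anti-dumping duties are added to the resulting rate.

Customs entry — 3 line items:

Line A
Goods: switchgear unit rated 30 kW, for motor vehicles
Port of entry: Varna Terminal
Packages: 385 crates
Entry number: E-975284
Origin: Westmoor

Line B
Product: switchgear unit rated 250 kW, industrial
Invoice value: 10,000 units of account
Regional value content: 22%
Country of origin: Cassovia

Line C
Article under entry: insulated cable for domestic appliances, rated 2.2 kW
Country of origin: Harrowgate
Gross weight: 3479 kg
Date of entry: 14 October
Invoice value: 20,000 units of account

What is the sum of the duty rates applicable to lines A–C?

99%

Line A: switchgear unit → V.1; rated 30 kW → V.1.1; for motor vehicles → V.1.1.1. Scheduled 16%. quota on V.1.1.1 exhausted → over-quota 30%. → 30%.
Line B: switchgear unit → V.1; rated 250 kW → V.1.2; industrial → V.1.2.2. Scheduled 37%. Cassovia agreement on V.1: RVC < 35%. → 37%.
Line C: insulated cable → V.3; rated 2.2 kW → V.3.2; for domestic appliances → V.3.2.3. Scheduled 32%. No special measure applies. → 32%.
Sum: 30% + 37% + 32% = 99%.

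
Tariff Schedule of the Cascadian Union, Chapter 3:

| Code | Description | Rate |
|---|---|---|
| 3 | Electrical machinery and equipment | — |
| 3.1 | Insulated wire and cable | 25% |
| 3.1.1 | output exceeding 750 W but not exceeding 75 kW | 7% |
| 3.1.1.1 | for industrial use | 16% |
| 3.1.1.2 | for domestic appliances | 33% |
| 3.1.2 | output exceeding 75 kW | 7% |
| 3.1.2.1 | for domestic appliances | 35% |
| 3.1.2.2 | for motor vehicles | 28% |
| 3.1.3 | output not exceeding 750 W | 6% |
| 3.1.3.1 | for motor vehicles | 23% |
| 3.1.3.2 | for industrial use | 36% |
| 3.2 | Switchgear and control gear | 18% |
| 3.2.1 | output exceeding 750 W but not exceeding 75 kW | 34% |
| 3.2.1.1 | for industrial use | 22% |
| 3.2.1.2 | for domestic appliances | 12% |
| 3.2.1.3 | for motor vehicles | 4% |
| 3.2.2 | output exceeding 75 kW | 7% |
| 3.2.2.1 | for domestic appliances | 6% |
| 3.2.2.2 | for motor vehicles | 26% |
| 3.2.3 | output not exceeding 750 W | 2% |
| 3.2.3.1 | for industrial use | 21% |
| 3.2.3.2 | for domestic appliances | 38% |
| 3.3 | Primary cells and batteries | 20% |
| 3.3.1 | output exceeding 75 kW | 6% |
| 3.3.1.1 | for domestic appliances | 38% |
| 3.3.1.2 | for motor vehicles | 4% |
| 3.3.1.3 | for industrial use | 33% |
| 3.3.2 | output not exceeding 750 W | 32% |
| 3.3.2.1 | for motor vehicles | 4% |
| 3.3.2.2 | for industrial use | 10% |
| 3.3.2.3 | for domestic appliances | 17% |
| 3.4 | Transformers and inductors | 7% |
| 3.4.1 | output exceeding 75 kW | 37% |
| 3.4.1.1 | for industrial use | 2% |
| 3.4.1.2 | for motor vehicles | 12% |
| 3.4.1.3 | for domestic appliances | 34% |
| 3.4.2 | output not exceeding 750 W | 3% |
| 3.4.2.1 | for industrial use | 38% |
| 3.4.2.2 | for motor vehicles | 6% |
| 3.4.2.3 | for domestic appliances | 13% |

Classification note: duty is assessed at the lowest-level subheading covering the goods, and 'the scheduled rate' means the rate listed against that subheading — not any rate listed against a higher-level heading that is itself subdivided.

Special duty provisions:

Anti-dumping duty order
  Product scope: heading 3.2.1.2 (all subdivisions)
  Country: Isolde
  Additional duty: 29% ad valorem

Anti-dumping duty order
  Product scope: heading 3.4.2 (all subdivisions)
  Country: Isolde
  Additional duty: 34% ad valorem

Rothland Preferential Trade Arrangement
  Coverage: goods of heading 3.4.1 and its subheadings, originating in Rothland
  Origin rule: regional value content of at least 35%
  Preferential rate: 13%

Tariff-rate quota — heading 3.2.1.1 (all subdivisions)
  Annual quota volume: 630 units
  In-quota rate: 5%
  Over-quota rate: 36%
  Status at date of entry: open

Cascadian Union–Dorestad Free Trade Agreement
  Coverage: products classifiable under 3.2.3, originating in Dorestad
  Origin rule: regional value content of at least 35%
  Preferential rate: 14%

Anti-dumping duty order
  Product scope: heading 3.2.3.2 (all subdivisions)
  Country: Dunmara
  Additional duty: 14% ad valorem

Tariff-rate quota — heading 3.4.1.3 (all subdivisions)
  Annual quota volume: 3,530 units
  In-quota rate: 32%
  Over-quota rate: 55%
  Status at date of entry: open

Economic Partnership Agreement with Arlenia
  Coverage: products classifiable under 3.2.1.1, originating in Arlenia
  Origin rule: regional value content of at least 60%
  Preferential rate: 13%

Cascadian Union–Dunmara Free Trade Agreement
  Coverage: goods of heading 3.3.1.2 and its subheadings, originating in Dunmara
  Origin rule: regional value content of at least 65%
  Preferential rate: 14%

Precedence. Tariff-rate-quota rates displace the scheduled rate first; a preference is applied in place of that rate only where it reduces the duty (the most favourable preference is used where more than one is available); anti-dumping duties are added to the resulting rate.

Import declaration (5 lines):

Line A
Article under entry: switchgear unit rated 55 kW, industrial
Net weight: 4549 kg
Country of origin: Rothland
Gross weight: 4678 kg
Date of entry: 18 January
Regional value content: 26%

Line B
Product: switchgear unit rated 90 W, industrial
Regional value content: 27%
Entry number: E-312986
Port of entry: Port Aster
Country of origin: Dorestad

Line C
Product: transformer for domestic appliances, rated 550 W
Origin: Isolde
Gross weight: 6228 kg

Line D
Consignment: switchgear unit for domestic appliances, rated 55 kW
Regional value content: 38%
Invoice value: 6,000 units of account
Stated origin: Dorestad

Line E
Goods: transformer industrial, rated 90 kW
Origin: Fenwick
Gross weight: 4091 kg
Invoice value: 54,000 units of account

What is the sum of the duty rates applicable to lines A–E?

87%

Line A: switchgear unit → 3.2; rated 55 kW → 3.2.1; industrial → 3.2.1.1. Scheduled 22%. quota on 3.2.1.1 open → in-quota 5%; Rothland agreement on 3.4.1: 3.2.1.1 not covered. → 5%.
Line B: switchgear unit → 3.2; rated 90 W → 3.2.3; industrial → 3.2.3.1. Scheduled 21%. Dorestad agreement on 3.2.3: RVC < 35%. → 21%.
Line C: transformer → 3.4; rated 550 W → 3.4.2; for domestic appliances → 3.4.2.3. Scheduled 13%. anti-dumping (Isolde, 3.4.2): +34%; total 13% + 34% = 47%. → 47%.
Line D: switchgear unit → 3.2; rated 55 kW → 3.2.1; for domestic appliances → 3.2.1.2. Scheduled 12%. Dorestad agreement on 3.2.3: 3.2.1.2 not covered. → 12%.
Line E: transformer → 3.4; rated 90 kW → 3.4.1; industrial → 3.4.1.1. Scheduled 2%. No special measure applies. → 2%.
Sum: 5% + 21% + 47% + 12% + 2% = 87%.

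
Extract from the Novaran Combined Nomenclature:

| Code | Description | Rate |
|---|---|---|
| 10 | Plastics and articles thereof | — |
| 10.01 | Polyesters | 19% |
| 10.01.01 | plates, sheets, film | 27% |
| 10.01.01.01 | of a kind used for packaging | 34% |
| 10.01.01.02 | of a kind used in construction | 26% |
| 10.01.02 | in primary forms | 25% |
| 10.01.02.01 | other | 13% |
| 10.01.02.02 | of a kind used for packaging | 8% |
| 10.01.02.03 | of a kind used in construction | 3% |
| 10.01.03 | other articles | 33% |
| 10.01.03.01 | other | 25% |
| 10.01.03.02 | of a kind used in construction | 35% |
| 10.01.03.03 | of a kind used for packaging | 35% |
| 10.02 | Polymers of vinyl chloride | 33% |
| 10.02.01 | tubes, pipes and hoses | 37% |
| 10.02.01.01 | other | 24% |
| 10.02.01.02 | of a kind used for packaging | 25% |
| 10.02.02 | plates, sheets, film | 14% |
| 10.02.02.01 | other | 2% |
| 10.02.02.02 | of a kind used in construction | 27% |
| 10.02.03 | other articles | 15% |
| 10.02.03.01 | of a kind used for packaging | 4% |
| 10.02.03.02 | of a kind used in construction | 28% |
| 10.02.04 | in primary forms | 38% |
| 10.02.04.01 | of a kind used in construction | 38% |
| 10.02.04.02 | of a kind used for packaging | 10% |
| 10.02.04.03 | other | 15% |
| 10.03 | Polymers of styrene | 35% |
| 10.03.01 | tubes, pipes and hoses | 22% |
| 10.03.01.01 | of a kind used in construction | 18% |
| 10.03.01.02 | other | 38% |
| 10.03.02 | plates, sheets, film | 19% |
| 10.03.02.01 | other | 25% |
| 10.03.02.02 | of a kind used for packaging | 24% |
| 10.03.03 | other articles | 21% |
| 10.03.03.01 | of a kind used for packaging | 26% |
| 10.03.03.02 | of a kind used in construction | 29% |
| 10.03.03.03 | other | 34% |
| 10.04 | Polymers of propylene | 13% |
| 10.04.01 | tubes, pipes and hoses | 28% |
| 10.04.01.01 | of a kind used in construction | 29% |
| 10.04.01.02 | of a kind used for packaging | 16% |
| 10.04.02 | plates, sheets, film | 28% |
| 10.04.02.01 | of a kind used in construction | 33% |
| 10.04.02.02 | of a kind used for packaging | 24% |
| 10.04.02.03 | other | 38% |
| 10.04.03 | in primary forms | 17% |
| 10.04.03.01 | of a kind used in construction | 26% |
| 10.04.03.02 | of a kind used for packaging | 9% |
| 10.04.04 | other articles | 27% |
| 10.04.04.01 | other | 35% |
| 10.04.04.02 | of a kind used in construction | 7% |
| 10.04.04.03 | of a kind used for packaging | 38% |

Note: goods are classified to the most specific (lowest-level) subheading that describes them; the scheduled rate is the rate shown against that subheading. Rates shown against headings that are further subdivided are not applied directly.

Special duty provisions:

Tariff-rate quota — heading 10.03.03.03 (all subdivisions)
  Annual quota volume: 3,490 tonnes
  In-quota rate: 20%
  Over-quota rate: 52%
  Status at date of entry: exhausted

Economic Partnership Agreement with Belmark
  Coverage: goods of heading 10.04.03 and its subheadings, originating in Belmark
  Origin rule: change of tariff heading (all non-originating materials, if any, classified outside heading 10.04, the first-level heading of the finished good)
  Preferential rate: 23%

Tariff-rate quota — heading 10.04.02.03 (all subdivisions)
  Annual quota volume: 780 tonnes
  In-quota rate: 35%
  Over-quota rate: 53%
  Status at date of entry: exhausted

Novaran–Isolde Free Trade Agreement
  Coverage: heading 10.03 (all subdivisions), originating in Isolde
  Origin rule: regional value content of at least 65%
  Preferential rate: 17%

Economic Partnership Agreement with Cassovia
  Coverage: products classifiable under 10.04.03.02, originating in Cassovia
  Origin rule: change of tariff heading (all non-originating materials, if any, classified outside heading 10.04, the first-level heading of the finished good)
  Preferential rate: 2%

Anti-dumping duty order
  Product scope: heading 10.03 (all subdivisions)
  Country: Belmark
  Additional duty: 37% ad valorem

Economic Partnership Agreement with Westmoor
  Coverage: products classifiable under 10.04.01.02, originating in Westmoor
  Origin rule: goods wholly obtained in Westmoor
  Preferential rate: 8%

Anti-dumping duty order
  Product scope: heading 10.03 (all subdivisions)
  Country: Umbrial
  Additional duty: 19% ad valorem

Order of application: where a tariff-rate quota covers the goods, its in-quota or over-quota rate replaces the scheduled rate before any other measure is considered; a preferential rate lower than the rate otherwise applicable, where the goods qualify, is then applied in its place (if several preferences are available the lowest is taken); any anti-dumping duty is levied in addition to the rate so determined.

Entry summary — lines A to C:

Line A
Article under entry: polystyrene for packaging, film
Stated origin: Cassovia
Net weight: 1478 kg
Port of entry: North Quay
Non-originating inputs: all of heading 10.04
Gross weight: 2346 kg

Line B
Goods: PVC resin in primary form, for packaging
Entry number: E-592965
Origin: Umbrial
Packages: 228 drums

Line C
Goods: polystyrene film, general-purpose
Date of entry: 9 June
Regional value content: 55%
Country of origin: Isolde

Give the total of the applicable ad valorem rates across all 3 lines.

59%

Line A: polystyrene → 10.03; film → 10.03.02; for packaging → 10.03.02.02. Scheduled 24%. Cassovia agreement on 10.04.03.02: 10.03.02.02 not covered. → 24%.
Line B: PVC → 10.02; resin in primary form → 10.02.04; for packaging → 10.02.04.02. Scheduled 10%. No special measure applies. → 10%.
Line C: polystyrene → 10.03; film → 10.03.02; general-purpose → 10.03.02.01. Scheduled 25%. Isolde agreement on 10.03: RVC < 65%. → 25%.
Sum: 24% + 10% + 25% = 59%.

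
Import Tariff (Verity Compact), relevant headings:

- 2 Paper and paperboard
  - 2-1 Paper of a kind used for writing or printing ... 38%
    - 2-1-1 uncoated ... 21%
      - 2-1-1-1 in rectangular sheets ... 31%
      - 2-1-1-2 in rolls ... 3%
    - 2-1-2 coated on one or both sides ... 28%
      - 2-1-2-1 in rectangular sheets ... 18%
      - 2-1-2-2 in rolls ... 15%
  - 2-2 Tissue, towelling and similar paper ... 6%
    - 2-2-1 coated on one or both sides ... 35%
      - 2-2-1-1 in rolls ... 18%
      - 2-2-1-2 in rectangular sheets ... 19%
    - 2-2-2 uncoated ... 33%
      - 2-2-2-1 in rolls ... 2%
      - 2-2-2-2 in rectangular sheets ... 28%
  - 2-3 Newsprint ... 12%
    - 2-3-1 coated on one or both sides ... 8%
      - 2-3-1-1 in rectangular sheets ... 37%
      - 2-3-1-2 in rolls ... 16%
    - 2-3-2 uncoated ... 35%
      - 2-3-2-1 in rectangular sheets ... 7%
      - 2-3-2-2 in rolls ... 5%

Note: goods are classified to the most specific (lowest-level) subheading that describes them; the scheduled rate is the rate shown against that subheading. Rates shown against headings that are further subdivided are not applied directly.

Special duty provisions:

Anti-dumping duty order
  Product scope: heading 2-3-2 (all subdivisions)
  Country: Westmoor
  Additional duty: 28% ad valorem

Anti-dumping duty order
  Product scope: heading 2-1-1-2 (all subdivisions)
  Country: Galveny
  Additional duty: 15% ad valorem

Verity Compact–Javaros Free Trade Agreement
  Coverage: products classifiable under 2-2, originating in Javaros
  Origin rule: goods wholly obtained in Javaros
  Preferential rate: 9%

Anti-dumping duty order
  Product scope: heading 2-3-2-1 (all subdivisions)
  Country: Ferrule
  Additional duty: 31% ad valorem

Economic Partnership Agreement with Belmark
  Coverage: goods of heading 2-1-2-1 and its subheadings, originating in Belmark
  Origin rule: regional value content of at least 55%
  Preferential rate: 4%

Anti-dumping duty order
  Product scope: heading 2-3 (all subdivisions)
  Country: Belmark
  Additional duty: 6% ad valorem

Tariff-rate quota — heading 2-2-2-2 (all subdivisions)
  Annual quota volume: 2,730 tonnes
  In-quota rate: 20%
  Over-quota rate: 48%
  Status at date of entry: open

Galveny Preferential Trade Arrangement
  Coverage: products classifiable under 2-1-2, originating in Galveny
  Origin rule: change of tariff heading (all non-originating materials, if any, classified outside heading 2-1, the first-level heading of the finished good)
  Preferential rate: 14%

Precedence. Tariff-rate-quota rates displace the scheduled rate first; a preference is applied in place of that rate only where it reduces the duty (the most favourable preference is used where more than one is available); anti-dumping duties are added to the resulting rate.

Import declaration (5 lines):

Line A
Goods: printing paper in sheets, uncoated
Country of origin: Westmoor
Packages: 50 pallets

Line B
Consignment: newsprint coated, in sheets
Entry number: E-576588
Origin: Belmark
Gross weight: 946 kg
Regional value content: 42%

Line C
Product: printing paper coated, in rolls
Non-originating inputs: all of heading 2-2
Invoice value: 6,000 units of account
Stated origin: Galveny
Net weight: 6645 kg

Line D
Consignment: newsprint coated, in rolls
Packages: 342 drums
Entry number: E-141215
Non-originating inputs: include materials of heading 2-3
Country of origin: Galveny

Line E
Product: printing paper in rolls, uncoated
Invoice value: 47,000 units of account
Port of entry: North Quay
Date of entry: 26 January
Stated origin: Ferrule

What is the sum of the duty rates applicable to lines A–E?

107%

Line A: printing paper → 2-1; uncoated → 2-1-1; in sheets → 2-1-1-1. Scheduled 31%. No special measure applies. → 31%.
Line B: newsprint → 2-3; coated → 2-3-1; in sheets → 2-3-1-1. Scheduled 37%. Belmark agreement on 2-1-2-1: 2-3-1-1 not covered; anti-dumping (Belmark, 2-3): +6%; total 37% + 6% = 43%. → 43%.
Line C: printing paper → 2-1; coated → 2-1-2; in rolls → 2-1-2-2. Scheduled 15%. Galveny agreement on 2-1-2: CTH met → 14% available; preferential 14%. → 14%.
Line D: newsprint → 2-3; coated → 2-3-1; in rolls → 2-3-1-2. Scheduled 16%. Galveny agreement on 2-1-2: 2-3-1-2 not covered. → 16%.
Line E: printing paper → 2-1; uncoated → 2-1-1; in rolls → 2-1-1-2. Scheduled 3%. No special measure applies. → 3%.
Sum: 31% + 43% + 14% + 16% + 3% = 107%.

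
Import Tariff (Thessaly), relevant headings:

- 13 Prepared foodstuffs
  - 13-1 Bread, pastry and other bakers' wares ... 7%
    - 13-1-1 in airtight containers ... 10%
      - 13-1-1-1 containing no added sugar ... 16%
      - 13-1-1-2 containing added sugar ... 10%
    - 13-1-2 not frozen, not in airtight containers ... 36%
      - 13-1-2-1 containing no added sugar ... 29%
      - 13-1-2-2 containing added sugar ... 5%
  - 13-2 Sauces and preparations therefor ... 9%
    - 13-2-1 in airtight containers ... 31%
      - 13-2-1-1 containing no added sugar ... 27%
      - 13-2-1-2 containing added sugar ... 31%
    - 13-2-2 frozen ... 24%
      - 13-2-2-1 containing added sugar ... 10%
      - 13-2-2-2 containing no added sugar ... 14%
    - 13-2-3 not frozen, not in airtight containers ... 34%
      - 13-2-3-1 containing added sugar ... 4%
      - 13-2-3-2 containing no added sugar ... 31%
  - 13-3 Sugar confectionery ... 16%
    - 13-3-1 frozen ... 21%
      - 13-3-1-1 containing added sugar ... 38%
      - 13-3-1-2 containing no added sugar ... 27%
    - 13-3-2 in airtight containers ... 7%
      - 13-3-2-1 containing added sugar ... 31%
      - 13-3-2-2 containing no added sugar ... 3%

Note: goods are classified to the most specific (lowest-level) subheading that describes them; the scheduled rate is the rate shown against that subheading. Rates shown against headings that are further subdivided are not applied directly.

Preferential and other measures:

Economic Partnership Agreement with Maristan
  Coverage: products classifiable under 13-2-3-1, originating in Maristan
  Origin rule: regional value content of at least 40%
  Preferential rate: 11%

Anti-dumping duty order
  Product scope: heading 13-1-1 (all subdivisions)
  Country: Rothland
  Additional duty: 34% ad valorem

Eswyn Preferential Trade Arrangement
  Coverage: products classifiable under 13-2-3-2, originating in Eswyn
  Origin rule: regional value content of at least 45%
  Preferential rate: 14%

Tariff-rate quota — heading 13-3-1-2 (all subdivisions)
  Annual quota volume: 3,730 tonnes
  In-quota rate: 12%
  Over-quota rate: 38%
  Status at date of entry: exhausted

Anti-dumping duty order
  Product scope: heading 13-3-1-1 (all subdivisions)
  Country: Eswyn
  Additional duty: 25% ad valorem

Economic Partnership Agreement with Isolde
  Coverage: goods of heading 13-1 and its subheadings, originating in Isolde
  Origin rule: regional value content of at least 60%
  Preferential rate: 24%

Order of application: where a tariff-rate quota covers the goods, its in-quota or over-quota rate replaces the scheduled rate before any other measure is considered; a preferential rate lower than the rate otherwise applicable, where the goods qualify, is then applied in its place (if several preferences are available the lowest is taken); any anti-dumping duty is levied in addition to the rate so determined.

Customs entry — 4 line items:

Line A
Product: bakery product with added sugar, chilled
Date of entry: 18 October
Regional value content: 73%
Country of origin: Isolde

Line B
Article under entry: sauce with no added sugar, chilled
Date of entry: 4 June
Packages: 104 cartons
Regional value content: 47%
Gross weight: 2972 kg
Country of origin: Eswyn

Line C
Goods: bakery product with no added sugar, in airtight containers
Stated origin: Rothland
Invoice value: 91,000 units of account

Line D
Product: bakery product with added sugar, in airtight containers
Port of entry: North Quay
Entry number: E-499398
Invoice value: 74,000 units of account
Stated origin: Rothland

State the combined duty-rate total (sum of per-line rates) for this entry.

113%

Line A: bakery product → 13-1; chilled → 13-1-2; with added sugar → 13-1-2-2. Scheduled 5%. Isolde agreement on 13-1: RVC ≥ 60% → 24% available; preference 24% not lower than 5% → no reduction. → 5%.
Line B: sauce → 13-2; chilled → 13-2-3; with no added sugar → 13-2-3-2. Scheduled 31%. Eswyn agreement on 13-2-3-2: RVC ≥ 45% → 14% available; preferential 14%. → 14%.
Line C: bakery product → 13-1; in airtight containers → 13-1-1; with no added sugar → 13-1-1-1. Scheduled 16%. anti-dumping (Rothland, 13-1-1): +34%; total 16% + 34% = 50%. → 50%.
Line D: bakery product → 13-1; in airtight containers → 13-1-1; with added sugar → 13-1-1-2. Scheduled 10%. anti-dumping (Rothland, 13-1-1): +34%; total 10% + 34% = 44%. → 44%.
Sum: 5% + 14% + 50% + 44% = 113%.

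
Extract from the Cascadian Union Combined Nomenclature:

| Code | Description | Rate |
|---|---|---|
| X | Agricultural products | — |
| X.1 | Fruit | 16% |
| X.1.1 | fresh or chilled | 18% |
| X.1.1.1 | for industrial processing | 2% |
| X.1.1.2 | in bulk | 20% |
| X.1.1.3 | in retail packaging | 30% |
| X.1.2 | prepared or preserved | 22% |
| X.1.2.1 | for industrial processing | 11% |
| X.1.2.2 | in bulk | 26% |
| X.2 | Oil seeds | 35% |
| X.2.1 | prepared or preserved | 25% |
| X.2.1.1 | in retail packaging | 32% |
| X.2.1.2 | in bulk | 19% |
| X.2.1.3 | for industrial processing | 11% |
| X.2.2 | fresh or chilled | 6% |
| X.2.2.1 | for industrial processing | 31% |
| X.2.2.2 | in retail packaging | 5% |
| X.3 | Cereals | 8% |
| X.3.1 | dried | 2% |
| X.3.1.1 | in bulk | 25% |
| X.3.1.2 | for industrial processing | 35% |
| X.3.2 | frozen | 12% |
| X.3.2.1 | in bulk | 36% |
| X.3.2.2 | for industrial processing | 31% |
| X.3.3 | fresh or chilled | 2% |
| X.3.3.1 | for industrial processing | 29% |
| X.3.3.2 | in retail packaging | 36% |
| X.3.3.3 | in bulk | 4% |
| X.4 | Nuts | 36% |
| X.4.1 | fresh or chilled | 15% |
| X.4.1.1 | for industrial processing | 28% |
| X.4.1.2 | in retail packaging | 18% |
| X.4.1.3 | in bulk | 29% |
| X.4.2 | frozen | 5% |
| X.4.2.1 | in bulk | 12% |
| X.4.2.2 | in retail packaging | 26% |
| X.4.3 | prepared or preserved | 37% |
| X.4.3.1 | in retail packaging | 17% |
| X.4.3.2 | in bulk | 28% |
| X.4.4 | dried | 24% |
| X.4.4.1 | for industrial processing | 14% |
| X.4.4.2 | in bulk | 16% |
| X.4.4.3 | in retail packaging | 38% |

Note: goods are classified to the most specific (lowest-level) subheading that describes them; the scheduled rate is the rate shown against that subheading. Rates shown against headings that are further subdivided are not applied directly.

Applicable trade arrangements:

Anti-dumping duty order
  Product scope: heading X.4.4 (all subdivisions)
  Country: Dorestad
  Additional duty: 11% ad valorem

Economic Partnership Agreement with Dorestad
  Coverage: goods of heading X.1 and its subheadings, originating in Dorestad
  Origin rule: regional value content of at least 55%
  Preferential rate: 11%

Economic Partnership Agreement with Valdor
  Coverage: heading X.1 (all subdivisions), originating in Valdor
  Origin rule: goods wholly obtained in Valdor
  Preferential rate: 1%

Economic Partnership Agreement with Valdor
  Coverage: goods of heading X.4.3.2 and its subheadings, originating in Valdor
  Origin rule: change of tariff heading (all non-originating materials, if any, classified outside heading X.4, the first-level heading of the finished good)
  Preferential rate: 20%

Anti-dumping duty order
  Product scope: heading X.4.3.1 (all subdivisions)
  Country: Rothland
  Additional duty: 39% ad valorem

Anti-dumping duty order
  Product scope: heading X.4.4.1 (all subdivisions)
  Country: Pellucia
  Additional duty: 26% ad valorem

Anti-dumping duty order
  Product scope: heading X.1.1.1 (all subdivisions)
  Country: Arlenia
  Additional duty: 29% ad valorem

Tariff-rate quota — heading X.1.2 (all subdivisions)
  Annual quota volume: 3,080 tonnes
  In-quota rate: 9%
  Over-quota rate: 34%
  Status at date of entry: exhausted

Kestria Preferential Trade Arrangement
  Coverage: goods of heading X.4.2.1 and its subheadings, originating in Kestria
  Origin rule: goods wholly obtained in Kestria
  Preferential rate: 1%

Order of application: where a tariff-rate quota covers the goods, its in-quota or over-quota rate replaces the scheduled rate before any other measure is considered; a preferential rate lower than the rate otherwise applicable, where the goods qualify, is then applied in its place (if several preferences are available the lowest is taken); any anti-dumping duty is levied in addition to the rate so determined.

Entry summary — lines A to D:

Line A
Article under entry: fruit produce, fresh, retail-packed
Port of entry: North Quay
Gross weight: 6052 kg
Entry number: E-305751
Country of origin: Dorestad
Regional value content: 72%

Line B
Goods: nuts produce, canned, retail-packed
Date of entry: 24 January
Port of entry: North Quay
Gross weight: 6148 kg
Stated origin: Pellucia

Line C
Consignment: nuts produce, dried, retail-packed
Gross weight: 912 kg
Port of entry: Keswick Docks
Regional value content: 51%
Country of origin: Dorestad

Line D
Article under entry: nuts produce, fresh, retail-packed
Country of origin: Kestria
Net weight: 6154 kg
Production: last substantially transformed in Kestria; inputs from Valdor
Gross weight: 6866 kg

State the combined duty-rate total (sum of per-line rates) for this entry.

95%

Line A: fruit → X.1; fresh → X.1.1; retail-packed → X.1.1.3. Scheduled 30%. Dorestad agreement on X.1: RVC ≥ 55% → 11% available; preferential 11%. → 11%.
Line B: nuts → X.4; canned → X.4.3; retail-packed → X.4.3.1. Scheduled 17%. No special measure applies. → 17%.
Line C: nuts → X.4; dried → X.4.4; retail-packed → X.4.4.3. Scheduled 38%. Dorestad agreement on X.1: X.4.4.3 not covered; anti-dumping (Dorestad, X.4.4): +11%; total 38% + 11% = 49%. → 49%.
Line D: nuts → X.4; fresh → X.4.1; retail-packed → X.4.1.2. Scheduled 18%. Kestria agreement on X.4.2.1: X.4.1.2 not covered. → 18%.
Sum: 11% + 17% + 49% + 18% = 95%.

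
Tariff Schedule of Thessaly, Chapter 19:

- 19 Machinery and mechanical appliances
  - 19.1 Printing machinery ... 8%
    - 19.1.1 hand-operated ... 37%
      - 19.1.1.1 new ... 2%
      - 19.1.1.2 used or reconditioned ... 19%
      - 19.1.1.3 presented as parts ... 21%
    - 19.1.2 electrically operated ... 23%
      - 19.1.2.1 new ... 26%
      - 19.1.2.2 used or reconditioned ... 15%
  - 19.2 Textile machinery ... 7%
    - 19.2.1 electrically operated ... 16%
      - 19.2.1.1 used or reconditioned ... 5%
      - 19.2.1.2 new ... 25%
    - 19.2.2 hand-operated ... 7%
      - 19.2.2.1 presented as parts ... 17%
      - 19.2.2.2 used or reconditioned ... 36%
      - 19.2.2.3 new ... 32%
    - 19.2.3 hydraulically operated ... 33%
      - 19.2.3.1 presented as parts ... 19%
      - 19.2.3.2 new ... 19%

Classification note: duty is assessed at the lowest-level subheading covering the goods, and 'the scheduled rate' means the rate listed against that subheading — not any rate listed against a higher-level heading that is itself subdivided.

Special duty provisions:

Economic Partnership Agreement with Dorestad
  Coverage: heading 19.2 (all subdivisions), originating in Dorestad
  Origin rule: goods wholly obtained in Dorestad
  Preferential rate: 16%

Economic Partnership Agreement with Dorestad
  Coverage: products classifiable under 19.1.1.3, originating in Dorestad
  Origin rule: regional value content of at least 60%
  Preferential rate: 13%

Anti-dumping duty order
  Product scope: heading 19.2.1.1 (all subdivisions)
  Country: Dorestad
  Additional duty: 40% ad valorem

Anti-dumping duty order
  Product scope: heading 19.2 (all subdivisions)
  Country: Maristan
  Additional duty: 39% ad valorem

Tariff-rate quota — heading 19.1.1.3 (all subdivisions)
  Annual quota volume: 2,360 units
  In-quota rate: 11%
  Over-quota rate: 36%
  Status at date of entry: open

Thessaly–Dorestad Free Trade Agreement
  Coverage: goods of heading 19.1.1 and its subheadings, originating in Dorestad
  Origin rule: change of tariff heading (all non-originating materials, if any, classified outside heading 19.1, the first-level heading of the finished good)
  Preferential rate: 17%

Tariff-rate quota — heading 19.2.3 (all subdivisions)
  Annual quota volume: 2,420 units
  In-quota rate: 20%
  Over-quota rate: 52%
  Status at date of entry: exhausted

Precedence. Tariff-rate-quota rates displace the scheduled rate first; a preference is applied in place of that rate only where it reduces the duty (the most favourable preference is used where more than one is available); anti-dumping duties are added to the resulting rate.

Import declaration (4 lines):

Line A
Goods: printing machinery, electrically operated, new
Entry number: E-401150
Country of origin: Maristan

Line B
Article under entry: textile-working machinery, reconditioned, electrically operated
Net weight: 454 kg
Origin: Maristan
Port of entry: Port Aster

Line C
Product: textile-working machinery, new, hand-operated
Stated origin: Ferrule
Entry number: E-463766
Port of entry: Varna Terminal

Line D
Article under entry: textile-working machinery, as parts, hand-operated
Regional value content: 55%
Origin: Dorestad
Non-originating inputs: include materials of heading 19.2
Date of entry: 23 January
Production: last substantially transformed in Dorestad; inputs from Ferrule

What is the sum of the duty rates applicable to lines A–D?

119%

Line A: printing → 19.1; electrically operated → 19.1.2; new → 19.1.2.1. Scheduled 26%. No special measure applies. → 26%.
Line B: textile-working → 19.2; electrically operated → 19.2.1; reconditioned → 19.2.1.1. Scheduled 5%. anti-dumping (Maristan, 19.2): +39%; total 5% + 39% = 44%. → 44%.
Line C: textile-working → 19.2; hand-operated → 19.2.2; new → 19.2.2.3. Scheduled 32%. No special measure applies. → 32%.
Line D: textile-working → 19.2; hand-operated → 19.2.2; as parts → 19.2.2.1. Scheduled 17%. Dorestad agreement on 19.2: not wholly obtained; Dorestad agreement on 19.1.1.3: 19.2.2.1 not covered; Dorestad agreement on 19.1.1: 19.2.2.1 not covered. → 17%.
Sum: 26% + 44% + 32% + 17% = 119%.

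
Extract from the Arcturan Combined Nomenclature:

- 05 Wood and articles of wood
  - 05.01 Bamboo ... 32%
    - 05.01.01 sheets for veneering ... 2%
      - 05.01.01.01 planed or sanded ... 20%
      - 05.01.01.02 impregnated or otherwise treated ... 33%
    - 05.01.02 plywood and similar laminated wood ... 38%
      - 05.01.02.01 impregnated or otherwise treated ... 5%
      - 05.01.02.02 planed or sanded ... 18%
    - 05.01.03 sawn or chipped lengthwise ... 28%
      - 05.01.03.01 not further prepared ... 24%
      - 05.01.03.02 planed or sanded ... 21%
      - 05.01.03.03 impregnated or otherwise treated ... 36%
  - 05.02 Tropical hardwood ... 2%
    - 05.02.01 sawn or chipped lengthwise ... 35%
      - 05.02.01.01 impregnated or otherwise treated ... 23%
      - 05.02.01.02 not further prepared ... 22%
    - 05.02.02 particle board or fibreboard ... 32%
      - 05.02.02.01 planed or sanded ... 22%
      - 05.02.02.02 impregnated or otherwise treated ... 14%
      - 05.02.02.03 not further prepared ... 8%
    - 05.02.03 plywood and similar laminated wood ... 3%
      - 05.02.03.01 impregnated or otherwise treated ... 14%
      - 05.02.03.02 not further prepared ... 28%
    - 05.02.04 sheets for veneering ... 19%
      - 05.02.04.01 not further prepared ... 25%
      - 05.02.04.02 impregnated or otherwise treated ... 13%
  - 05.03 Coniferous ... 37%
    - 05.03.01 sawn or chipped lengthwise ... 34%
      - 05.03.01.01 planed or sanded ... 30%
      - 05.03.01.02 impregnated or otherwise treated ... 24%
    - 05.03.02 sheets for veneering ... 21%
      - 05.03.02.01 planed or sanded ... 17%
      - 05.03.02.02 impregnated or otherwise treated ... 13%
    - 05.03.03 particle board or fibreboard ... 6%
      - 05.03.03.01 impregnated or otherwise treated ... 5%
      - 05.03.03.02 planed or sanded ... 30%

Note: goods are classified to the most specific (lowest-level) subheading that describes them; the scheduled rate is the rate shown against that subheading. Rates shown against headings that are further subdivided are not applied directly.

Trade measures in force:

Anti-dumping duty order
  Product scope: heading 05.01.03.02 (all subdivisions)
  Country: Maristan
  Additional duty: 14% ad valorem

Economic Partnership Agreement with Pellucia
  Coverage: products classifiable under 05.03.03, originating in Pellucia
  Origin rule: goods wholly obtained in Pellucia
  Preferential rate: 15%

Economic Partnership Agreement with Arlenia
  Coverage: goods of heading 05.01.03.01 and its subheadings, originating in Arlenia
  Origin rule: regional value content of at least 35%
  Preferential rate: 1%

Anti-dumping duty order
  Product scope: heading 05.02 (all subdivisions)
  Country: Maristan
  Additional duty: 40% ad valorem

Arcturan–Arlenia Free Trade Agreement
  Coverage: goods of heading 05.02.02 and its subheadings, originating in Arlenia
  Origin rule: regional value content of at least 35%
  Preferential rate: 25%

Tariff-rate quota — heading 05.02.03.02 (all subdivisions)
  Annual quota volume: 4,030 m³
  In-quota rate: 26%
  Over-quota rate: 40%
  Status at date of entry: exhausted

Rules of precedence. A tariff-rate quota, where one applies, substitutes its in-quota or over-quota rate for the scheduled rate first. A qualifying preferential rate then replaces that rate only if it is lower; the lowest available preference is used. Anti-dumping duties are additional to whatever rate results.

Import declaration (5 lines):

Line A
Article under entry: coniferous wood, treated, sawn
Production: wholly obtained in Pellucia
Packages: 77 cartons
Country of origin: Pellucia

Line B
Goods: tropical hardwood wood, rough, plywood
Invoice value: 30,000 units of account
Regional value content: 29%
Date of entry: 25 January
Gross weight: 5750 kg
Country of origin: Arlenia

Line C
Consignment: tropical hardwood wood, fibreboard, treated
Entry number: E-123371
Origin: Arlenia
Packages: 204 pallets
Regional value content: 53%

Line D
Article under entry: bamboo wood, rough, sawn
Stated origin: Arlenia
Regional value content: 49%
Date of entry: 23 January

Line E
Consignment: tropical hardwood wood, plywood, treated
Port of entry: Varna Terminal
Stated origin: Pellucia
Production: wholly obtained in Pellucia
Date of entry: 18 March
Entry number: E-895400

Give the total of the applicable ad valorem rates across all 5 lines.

Line A: coniferous → 05.03; sawn → 05.03.01; treated → 05.03.01.02. Scheduled 24%. Pellucia agreement on 05.03.03: 05.03.01.02 not covered. → 24%.
Line B: tropical hardwood → 05.02; plywood → 05.02.03; rough → 05.02.03.02. Scheduled 28%. quota on 05.02.03.02 exhausted → over-quota 40%; Arlenia agreement on 05.01.03.01: 05.02.03.02 not covered; Arlenia agreement on 05.02.02: 05.02.03.02 not covered. → 40%.
Line C: tropical hardwood → 05.02; fibreboard → 05.02.02; treated → 05.02.02.02. Scheduled 14%. Arlenia agreement on 05.01.03.01: 05.02.02.02 not covered; Arlenia agreement on 05.02.02: RVC ≥ 35% → 25% available; preference 25% not lower than 14% → no reduction. → 14%.
Line D: bamboo → 05.01; sawn → 05.01.03; rough → 05.01.03.01. Scheduled 24%. Arlenia agreement on 05.01.03.01: RVC ≥ 35% → 1% available; Arlenia agreement on 05.02.02: 05.01.03.01 not covered; preferential 1%. → 1%.
Line E: tropical hardwood → 05.02; plywood → 05.02.03; treated → 05.02.03.01. Scheduled 14%. Pellucia agreement on 05.03.03: 05.02.03.01 not covered. → 14%.
Sum: 24% + 40% + 14% + 1% + 14% = 93%.

93%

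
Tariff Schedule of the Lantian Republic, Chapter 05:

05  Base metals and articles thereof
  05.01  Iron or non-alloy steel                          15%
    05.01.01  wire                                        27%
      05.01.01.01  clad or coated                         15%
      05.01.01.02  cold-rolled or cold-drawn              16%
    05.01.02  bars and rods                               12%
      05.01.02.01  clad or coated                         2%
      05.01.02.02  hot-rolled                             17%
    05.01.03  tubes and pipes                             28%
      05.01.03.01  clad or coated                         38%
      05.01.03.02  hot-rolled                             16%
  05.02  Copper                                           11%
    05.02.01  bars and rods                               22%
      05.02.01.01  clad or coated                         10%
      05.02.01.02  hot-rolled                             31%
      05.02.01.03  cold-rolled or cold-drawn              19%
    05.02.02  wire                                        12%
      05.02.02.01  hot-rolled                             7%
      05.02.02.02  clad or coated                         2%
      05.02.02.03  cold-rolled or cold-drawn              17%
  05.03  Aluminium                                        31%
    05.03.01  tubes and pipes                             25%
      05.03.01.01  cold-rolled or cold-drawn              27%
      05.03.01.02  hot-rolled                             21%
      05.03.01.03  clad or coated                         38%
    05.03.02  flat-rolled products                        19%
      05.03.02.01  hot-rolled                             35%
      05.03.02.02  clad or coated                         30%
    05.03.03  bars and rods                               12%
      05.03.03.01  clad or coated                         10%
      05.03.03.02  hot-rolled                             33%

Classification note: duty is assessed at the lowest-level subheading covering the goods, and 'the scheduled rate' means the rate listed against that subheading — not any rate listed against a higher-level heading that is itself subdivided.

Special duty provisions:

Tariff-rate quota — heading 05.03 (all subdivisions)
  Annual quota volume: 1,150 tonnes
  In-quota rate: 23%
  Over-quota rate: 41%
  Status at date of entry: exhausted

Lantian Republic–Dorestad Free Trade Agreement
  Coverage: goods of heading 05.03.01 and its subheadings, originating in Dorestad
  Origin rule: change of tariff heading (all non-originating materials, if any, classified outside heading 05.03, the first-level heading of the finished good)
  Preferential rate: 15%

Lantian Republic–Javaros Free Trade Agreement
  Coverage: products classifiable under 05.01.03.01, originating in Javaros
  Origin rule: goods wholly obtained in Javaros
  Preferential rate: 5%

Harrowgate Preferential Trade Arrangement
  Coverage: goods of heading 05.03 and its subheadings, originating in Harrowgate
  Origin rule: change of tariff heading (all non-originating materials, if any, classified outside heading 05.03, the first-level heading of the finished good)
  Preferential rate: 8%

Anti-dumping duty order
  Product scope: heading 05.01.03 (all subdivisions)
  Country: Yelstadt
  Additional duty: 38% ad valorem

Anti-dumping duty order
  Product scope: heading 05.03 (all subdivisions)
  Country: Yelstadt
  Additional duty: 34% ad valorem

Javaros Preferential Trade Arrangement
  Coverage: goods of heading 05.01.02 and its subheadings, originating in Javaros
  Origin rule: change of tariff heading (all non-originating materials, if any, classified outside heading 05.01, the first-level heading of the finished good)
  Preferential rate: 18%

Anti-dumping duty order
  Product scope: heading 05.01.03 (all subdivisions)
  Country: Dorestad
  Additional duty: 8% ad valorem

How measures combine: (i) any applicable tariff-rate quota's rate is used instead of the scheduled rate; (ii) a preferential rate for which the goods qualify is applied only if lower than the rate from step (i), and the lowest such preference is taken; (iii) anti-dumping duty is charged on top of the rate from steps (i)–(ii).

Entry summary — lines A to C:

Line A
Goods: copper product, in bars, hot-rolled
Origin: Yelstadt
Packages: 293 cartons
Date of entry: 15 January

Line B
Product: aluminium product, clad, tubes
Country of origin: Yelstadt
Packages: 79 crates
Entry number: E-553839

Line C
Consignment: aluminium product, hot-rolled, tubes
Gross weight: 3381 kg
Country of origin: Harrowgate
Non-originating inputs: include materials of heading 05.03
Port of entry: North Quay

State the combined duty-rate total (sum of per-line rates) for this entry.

Line A: copper → 05.02; in bars → 05.02.01; hot-rolled → 05.02.01.02. Scheduled 31%. No special measure applies. → 31%.
Line B: aluminium → 05.03; tubes → 05.03.01; clad → 05.03.01.03. Scheduled 38%. quota on 05.03 exhausted → over-quota 41%; anti-dumping (Yelstadt, 05.03): +34%; total 41% + 34% = 75%. → 75%.
Line C: aluminium → 05.03; tubes → 05.03.01; hot-rolled → 05.03.01.02. Scheduled 21%. quota on 05.03 exhausted → over-quota 41%; Harrowgate agreement on 05.03: CTH not met. → 41%.
Sum: 31% + 75% + 41% = 147%.

147%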